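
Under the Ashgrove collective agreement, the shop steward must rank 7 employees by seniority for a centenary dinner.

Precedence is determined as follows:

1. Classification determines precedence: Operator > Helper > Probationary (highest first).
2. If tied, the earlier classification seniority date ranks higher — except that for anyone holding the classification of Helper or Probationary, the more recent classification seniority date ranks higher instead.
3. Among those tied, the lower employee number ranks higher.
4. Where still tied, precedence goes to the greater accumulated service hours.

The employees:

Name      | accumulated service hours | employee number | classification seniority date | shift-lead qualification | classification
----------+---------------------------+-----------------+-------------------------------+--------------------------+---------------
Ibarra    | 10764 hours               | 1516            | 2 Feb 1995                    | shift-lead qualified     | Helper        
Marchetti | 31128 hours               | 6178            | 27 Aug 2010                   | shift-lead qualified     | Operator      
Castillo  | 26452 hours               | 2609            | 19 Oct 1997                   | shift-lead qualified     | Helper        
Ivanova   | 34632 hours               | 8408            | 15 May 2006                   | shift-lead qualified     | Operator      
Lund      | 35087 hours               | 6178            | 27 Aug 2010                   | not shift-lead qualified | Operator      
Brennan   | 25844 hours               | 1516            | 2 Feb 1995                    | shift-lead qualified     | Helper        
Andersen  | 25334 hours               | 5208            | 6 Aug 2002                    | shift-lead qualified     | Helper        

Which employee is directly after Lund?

By classification: Ivanova, Lund and Marchetti (Operator); then Andersen, Castillo, Brennan and Ibarra (Helper).
Among Ivanova, Lund and Marchetti, by classification seniority date (earlier first): Ivanova (15 May 2006) before Lund and Marchetti (27 Aug 2010).
Lund and Marchetti both have employee number 6178, so the next rule applies.
Among Lund and Marchetti, by accumulated service hours (higher first): Lund (35087 hours) before Marchetti (31128 hours).
Among Andersen, Castillo, Brennan and Ibarra, by classification seniority date (later first) (reversed rule for this group): Andersen (6 Aug 2002) before Castillo (19 Oct 1997) before Brennan and Ibarra (2 Feb 1995).
Brennan and Ibarra both have employee number 1516, so the next rule applies.
Among Brennan and Ibarra, by accumulated service hours (higher first): Brennan (25844 hours) before Ibarra (10764 hours).
Order: Ivanova, Lund, Marchetti, Andersen, Castillo, Brennan, Ibarra.

Marchetti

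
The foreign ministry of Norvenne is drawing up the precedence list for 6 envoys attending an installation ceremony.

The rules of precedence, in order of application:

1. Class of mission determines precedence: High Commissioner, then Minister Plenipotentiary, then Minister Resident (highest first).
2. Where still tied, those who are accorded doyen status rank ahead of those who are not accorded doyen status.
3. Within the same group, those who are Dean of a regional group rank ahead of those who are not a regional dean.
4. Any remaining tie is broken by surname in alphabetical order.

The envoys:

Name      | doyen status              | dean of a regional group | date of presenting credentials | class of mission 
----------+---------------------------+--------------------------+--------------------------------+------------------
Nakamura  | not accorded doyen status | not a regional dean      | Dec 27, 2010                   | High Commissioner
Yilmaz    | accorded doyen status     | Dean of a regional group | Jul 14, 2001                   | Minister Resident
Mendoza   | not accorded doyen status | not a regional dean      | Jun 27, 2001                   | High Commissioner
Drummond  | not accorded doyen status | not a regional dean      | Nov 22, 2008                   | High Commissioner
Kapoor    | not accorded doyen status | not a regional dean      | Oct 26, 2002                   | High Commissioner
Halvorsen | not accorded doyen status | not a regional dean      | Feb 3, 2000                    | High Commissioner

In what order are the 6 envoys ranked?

Drummond, Halvorsen, Kapoor, Mendoza, Nakamura, Yilmaz

By class of mission: Drummond, Halvorsen, Kapoor, Mendoza and Nakamura (High Commissioner); then Yilmaz (Minister Resident).
Drummond, Halvorsen, Kapoor, Mendoza and Nakamura are each not accorded doyen status, so the next rule applies.
Drummond, Halvorsen, Kapoor, Mendoza and Nakamura are each not a regional dean, so the next rule applies.
Among Drummond, Halvorsen, Kapoor, Mendoza and Nakamura, alphabetically by surname: Drummond before Halvorsen before Kapoor before Mendoza before Nakamura.
Full order: Drummond, Halvorsen, Kapoor, Mendoza, Nakamura, Yilmaz.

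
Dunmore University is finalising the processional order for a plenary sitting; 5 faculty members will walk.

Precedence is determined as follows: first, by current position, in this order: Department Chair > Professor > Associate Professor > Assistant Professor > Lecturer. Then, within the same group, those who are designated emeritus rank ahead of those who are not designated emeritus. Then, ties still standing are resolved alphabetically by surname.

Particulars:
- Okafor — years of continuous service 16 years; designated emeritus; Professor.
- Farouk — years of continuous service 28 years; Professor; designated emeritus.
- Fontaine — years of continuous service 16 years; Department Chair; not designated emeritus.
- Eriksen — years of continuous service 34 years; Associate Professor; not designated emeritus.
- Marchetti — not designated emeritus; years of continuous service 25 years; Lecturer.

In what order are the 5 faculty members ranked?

Fontaine, Farouk, Okafor, Eriksen, Marchetti

By current position: Fontaine (Department Chair); then Farouk and Okafor (Professor); then Eriksen (Associate Professor); then Marchetti (Lecturer).
Farouk and Okafor are each designated emeritus, so the next rule applies.
Among Farouk and Okafor, alphabetically by surname: Farouk before Okafor.
Full order: Fontaine, Farouk, Okafor, Eriksen, Marchetti.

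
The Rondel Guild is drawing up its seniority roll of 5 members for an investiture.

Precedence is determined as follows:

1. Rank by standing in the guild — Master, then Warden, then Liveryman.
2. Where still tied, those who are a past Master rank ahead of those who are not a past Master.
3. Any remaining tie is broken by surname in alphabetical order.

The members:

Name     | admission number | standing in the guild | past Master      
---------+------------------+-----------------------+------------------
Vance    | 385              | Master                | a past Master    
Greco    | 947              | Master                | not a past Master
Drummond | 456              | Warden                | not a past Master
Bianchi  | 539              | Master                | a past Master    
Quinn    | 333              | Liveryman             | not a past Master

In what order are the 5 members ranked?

Bianchi, Vance, Greco, Drummond, Quinn

By standing in the guild: Bianchi, Vance and Greco (Master); then Drummond (Warden); then Quinn (Liveryman).
Among Bianchi, Vance and Greco, a past Master before not a past Master: Bianchi and Vance (a past Master) before Greco (not a past Master).
Among Bianchi and Vance, alphabetically by surname: Bianchi before Vance.
Full order: Bianchi, Vance, Greco, Drummond, Quinn.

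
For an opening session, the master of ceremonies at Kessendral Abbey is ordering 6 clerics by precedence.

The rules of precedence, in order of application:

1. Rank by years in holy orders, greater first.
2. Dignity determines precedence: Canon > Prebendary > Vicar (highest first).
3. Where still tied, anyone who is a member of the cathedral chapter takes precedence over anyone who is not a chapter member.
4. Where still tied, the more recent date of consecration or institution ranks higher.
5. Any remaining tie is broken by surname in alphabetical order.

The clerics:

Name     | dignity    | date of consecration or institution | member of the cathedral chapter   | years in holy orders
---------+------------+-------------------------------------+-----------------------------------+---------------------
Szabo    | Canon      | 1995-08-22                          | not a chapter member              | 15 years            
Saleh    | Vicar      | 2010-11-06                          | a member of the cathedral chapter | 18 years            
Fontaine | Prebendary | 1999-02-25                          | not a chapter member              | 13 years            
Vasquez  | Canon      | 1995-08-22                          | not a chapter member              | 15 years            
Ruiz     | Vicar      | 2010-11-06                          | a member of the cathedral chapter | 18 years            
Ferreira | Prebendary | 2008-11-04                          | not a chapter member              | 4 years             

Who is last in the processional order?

By years in holy orders (higher first): Ruiz and Saleh (both 18 years); then Szabo and Vasquez (both 15 years); then Fontaine (13 years); then Ferreira (4 years).
Ruiz and Saleh are each Vicar, so the next rule applies.
Ruiz and Saleh are each a member of the cathedral chapter, so the next rule applies.
Ruiz and Saleh both have date of consecration or institution 2010-11-06, so the next rule applies.
Among Ruiz and Saleh, alphabetically by surname: Ruiz before Saleh.
Szabo and Vasquez are each Canon, so the next rule applies.
Szabo and Vasquez are each not a chapter member, so the next rule applies.
Szabo and Vasquez both have date of consecration or institution 1995-08-22, so the next rule applies.
Among Szabo and Vasquez, alphabetically by surname: Szabo before Vasquez.
Order: Ruiz, Saleh, Szabo, Vasquez, Fontaine, Ferreira.

Ferreira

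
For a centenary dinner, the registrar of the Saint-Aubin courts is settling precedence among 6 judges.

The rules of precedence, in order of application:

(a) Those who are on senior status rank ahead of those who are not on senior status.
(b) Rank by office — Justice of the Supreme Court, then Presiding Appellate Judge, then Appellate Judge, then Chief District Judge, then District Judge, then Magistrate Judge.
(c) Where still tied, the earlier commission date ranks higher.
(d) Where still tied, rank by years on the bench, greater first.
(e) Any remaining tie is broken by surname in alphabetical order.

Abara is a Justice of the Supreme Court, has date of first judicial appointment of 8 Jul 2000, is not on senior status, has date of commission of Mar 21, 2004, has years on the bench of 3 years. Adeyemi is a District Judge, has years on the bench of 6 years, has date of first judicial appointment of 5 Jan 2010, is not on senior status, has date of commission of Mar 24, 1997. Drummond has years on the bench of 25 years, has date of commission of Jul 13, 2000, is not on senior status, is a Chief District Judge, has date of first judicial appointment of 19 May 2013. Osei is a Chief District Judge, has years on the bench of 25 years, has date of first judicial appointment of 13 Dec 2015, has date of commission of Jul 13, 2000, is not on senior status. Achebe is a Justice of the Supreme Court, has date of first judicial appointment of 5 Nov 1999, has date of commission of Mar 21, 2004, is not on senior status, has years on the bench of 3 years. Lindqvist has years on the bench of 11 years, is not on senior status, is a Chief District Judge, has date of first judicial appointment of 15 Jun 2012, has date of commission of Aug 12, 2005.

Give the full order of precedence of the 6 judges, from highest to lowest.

Abara, Achebe, Drummond, Osei, Lindqvist, Adeyemi

By the first rule: Abara, Achebe, Drummond, Osei, Lindqvist and Adeyemi (each not on senior status).
Among Abara, Achebe, Drummond, Osei, Lindqvist and Adeyemi, by office: Abara and Achebe (Justice of the Supreme Court) before Drummond, Osei and Lindqvist (Chief District Judge) before Adeyemi (District Judge).
Abara and Achebe both have date of commission Mar 21, 2004, so the next rule applies.
Abara and Achebe both have years on the bench 3 years, so the next rule applies.
Among Abara and Achebe, alphabetically by surname: Abara before Achebe.
Among Drummond, Osei and Lindqvist, by date of commission (earlier first): Drummond and Osei (Jul 13, 2000) before Lindqvist (Aug 12, 2005).
Drummond and Osei both have years on the bench 25 years, so the next rule applies.
Among Drummond and Osei, alphabetically by surname: Drummond before Osei.
Full order: Abara, Achebe, Drummond, Osei, Lindqvist, Adeyemi.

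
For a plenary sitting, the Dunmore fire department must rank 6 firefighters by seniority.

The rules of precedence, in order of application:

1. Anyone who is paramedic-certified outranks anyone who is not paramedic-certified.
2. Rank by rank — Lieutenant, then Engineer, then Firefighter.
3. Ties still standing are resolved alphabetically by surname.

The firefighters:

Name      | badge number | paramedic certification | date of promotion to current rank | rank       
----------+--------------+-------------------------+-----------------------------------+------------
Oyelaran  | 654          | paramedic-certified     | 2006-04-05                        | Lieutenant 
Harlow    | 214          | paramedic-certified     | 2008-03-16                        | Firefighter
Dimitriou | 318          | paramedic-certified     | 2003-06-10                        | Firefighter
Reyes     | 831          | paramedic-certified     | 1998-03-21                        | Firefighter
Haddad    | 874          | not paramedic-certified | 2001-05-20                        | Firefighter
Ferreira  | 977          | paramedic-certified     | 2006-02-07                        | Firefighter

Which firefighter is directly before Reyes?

By the first rule: Oyelaran, Dimitriou, Ferreira, Harlow and Reyes (each paramedic-certified); then Haddad (not paramedic-certified).
Among Oyelaran, Dimitriou, Ferreira, Harlow and Reyes, by rank: Oyelaran (Lieutenant) before Dimitriou, Ferreira, Harlow and Reyes (Firefighter).
Among Dimitriou, Ferreira, Harlow and Reyes, alphabetically by surname: Dimitriou before Ferreira before Harlow before Reyes.
Order: Oyelaran, Dimitriou, Ferreira, Harlow, Reyes, Haddad.

Harlow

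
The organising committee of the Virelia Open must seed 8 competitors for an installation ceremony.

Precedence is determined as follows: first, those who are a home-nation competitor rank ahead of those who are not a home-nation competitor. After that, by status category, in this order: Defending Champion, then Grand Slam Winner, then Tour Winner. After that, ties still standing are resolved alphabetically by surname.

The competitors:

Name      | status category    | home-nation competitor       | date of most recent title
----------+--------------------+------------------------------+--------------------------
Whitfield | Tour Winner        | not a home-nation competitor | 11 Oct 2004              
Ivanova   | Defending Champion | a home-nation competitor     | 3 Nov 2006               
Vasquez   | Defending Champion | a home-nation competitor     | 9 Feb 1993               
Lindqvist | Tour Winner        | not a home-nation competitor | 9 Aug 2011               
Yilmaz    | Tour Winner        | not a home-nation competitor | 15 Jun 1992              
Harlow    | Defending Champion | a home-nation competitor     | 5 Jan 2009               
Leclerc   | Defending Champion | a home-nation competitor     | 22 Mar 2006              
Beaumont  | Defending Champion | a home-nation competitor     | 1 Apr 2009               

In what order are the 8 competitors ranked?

By the first rule: Beaumont, Harlow, Ivanova, Leclerc and Vasquez (each a home-nation competitor); then Lindqvist, Whitfield and Yilmaz (each not a home-nation competitor).
Beaumont, Harlow, Ivanova, Leclerc and Vasquez are each Defending Champion, so the next rule applies.
Among Beaumont, Harlow, Ivanova, Leclerc and Vasquez, alphabetically by surname: Beaumont before Harlow before Ivanova before Leclerc before Vasquez.
Lindqvist, Whitfield and Yilmaz are each Tour Winner, so the next rule applies.
Among Lindqvist, Whitfield and Yilmaz, alphabetically by surname: Lindqvist before Whitfield before Yilmaz.
Full order: Beaumont, Harlow, Ivanova, Leclerc, Vasquez, Lindqvist, Whitfield, Yilmaz.

Beaumont, Harlow, Ivanova, Leclerc, Vasquez, Lindqvist, Whitfield, Yilmaz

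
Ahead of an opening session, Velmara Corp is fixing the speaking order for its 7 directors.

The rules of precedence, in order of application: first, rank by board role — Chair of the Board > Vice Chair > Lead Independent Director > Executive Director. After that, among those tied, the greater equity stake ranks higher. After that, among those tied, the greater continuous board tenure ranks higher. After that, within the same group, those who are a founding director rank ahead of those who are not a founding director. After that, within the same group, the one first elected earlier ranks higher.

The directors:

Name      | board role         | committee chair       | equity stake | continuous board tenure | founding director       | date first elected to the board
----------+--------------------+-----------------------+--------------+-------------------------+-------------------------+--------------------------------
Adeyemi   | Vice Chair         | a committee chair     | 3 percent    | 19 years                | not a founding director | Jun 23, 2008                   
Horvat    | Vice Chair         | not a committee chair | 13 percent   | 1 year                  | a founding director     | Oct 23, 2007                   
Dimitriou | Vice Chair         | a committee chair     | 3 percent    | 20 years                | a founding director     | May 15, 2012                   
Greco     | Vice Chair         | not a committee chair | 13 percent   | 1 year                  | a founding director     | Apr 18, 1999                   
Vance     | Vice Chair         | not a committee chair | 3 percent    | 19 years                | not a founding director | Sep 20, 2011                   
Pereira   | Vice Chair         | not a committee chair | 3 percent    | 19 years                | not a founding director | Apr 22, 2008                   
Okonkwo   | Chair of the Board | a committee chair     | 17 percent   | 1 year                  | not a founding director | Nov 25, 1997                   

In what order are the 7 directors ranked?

By board role: Okonkwo (Chair of the Board); then Greco, Horvat, Dimitriou, Pereira, Adeyemi and Vance (Vice Chair).
Among Greco, Horvat, Dimitriou, Pereira, Adeyemi and Vance, by equity stake (higher first): Greco and Horvat (13 percent) before Dimitriou, Pereira, Adeyemi and Vance (3 percent).
Greco and Horvat both have continuous board tenure 1 year, so the next rule applies.
Greco and Horvat are each a founding director, so the next rule applies.
Among Greco and Horvat, by date first elected to the board (earlier first): Greco (Apr 18, 1999) before Horvat (Oct 23, 2007).
Among Dimitriou, Pereira, Adeyemi and Vance, by continuous board tenure (higher first): Dimitriou (20 years) before Pereira, Adeyemi and Vance (19 years).
Pereira, Adeyemi and Vance are each not a founding director, so the next rule applies.
Among Pereira, Adeyemi and Vance, by date first elected to the board (earlier first): Pereira (Apr 22, 2008) before Adeyemi (Jun 23, 2008) before Vance (Sep 20, 2011).
Full order: Okonkwo, Greco, Horvat, Dimitriou, Pereira, Adeyemi, Vance.

Okonkwo, Greco, Horvat, Dimitriou, Pereira, Adeyemi, Vance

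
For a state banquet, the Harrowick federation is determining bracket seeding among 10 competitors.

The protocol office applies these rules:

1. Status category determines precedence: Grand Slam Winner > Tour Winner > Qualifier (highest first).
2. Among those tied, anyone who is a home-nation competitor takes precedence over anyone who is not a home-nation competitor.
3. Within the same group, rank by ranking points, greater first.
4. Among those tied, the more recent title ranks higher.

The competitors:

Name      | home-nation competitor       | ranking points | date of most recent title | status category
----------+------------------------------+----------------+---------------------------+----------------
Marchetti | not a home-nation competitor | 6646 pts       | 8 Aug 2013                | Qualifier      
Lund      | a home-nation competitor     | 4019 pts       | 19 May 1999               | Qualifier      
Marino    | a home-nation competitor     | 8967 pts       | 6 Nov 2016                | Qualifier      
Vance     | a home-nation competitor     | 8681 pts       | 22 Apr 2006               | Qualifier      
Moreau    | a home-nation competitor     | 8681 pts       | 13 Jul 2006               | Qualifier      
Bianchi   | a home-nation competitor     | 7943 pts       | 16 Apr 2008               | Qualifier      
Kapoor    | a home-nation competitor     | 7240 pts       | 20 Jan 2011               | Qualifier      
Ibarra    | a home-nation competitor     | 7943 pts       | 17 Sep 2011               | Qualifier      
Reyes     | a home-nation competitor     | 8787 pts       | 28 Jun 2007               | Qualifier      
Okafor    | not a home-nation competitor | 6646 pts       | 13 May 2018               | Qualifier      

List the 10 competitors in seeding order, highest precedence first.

By status category: Marino, Reyes, Moreau, Vance, Ibarra, Bianchi, Kapoor, Lund, Okafor and Marchetti (Qualifier).
Among Marino, Reyes, Moreau, Vance, Ibarra, Bianchi, Kapoor, Lund, Okafor and Marchetti, a home-nation competitor before not a home-nation competitor: Marino, Reyes, Moreau, Vance, Ibarra, Bianchi, Kapoor and Lund (a home-nation competitor) before Okafor and Marchetti (not a home-nation competitor).
Among Marino, Reyes, Moreau, Vance, Ibarra, Bianchi, Kapoor and Lund, by ranking points (higher first): Marino (8967 pts) before Reyes (8787 pts) before Moreau and Vance (8681 pts) before Ibarra and Bianchi (7943 pts) before Kapoor (7240 pts) before Lund (4019 pts).
Among Moreau and Vance, by date of most recent title (later first): Moreau (13 Jul 2006) before Vance (22 Apr 2006).
Among Ibarra and Bianchi, by date of most recent title (later first): Ibarra (17 Sep 2011) before Bianchi (16 Apr 2008).
Okafor and Marchetti both have ranking points 6646 pts, so the next rule applies.
Among Okafor and Marchetti, by date of most recent title (later first): Okafor (13 May 2018) before Marchetti (8 Aug 2013).
Full order: Marino, Reyes, Moreau, Vance, Ibarra, Bianchi, Kapoor, Lund, Okafor, Marchetti.

Marino, Reyes, Moreau, Vance, Ibarra, Bianchi, Kapoor, Lund, Okafor, Marchetti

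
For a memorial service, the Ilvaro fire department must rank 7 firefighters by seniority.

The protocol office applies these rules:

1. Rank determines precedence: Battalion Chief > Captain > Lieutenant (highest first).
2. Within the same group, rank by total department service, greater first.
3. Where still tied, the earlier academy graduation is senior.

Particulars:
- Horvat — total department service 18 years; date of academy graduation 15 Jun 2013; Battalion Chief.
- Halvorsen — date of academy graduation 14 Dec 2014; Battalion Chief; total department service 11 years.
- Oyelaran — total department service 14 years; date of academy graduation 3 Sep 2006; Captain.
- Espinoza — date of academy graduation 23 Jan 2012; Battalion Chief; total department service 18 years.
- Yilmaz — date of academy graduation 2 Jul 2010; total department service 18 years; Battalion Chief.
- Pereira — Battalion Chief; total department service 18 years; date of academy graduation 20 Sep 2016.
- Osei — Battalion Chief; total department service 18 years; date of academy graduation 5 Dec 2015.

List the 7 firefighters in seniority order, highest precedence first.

Yilmaz, Espinoza, Horvat, Osei, Pereira, Halvorsen, Oyelaran

By rank: Yilmaz, Espinoza, Horvat, Osei, Pereira and Halvorsen (Battalion Chief); then Oyelaran (Captain).
Among Yilmaz, Espinoza, Horvat, Osei, Pereira and Halvorsen, by total department service (higher first): Yilmaz, Espinoza, Horvat, Osei and Pereira (18 years) before Halvorsen (11 years).
Among Yilmaz, Espinoza, Horvat, Osei and Pereira, by date of academy graduation (earlier first): Yilmaz (2 Jul 2010) before Espinoza (23 Jan 2012) before Horvat (15 Jun 2013) before Osei (5 Dec 2015) before Pereira (20 Sep 2016).
Full order: Yilmaz, Espinoza, Horvat, Osei, Pereira, Halvorsen, Oyelaran.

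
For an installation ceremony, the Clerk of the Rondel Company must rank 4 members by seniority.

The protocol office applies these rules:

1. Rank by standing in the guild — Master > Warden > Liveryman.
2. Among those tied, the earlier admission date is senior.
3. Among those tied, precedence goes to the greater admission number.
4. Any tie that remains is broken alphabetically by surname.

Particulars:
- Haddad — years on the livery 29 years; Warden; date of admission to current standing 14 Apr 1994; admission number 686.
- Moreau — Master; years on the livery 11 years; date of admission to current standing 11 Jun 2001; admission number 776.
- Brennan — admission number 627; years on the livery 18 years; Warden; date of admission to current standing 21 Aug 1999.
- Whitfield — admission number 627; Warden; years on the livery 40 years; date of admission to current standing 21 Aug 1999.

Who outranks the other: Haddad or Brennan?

By standing in the guild: Moreau (Master); then Haddad, Brennan and Whitfield (Warden).
Among Haddad, Brennan and Whitfield, by date of admission to current standing (earlier first): Haddad (14 Apr 1994) before Brennan and Whitfield (21 Aug 1999).
Brennan and Whitfield both have admission number 627, so the next rule applies.
Among Brennan and Whitfield, alphabetically by surname: Brennan before Whitfield.
So Haddad takes precedence.

Haddad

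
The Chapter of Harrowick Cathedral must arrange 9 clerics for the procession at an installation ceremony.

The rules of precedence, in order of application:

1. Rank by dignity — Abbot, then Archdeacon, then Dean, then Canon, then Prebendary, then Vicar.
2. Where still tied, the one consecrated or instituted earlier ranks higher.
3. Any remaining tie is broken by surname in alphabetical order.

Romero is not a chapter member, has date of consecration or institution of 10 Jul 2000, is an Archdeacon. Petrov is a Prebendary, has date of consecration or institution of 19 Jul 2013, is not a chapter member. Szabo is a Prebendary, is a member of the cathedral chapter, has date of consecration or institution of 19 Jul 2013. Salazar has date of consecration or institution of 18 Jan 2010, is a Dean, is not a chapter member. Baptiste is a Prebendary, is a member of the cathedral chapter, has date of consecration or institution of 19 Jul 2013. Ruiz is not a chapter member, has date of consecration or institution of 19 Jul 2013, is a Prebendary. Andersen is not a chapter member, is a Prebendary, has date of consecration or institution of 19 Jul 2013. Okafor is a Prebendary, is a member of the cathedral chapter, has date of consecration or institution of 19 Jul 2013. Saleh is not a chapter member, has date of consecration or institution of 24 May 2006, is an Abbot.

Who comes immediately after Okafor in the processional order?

By dignity: Saleh (Abbot); then Romero (Archdeacon); then Salazar (Dean); then Andersen, Baptiste, Okafor, Petrov, Ruiz and Szabo (Prebendary).
Andersen, Baptiste, Okafor, Petrov, Ruiz and Szabo all have date of consecration or institution 19 Jul 2013, so the next rule applies.
Among Andersen, Baptiste, Okafor, Petrov, Ruiz and Szabo, alphabetically by surname: Andersen before Baptiste before Okafor before Petrov before Ruiz before Szabo.
Order: Saleh, Romero, Salazar, Andersen, Baptiste, Okafor, Petrov, Ruiz, Szabo.

Petrov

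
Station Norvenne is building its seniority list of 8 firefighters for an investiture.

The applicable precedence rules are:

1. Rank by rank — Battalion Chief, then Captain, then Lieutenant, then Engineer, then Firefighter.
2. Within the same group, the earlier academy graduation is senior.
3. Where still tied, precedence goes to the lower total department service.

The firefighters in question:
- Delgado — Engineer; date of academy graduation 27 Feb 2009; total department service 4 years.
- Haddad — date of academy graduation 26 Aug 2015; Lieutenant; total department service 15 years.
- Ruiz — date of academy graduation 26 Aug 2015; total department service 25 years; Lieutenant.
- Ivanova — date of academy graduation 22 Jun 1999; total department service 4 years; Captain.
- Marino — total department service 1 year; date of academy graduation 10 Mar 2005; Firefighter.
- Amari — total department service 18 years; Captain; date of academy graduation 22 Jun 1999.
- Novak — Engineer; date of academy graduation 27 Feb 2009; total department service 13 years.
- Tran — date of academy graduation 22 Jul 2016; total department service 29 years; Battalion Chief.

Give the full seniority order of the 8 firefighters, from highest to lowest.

By rank: Tran (Battalion Chief); then Ivanova and Amari (Captain); then Haddad and Ruiz (Lieutenant); then Delgado and Novak (Engineer); then Marino (Firefighter).
Ivanova and Amari both have date of academy graduation 22 Jun 1999, so the next rule applies.
Among Ivanova and Amari, by total department service (lower first): Ivanova (4 years) before Amari (18 years).
Haddad and Ruiz both have date of academy graduation 26 Aug 2015, so the next rule applies.
Among Haddad and Ruiz, by total department service (lower first): Haddad (15 years) before Ruiz (25 years).
Delgado and Novak both have date of academy graduation 27 Feb 2009, so the next rule applies.
Among Delgado and Novak, by total department service (lower first): Delgado (4 years) before Novak (13 years).
Full order: Tran, Ivanova, Amari, Haddad, Ruiz, Delgado, Novak, Marino.

Tran, Ivanova, Amari, Haddad, Ruiz, Delgado, Novak, Marino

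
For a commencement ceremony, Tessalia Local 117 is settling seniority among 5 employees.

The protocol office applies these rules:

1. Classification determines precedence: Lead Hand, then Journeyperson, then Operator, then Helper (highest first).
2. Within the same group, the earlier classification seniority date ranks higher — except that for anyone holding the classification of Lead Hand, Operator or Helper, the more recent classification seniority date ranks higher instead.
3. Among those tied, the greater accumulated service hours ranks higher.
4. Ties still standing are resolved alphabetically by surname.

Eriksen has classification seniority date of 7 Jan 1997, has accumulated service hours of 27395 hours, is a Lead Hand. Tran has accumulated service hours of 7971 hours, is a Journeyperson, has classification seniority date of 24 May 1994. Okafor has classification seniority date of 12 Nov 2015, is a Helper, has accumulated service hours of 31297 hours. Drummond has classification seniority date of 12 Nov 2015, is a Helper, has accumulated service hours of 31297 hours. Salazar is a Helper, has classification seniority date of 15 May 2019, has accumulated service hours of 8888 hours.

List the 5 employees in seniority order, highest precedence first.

Eriksen, Tran, Salazar, Drummond, Okafor

By classification: Eriksen (Lead Hand); then Tran (Journeyperson); then Salazar, Drummond and Okafor (Helper).
Among Salazar, Drummond and Okafor, by classification seniority date (later first) (reversed rule for this group): Salazar (15 May 2019) before Drummond and Okafor (12 Nov 2015).
Drummond and Okafor both have accumulated service hours 31297 hours, so the next rule applies.
Among Drummond and Okafor, alphabetically by surname: Drummond before Okafor.
Full order: Eriksen, Tran, Salazar, Drummond, Okafor.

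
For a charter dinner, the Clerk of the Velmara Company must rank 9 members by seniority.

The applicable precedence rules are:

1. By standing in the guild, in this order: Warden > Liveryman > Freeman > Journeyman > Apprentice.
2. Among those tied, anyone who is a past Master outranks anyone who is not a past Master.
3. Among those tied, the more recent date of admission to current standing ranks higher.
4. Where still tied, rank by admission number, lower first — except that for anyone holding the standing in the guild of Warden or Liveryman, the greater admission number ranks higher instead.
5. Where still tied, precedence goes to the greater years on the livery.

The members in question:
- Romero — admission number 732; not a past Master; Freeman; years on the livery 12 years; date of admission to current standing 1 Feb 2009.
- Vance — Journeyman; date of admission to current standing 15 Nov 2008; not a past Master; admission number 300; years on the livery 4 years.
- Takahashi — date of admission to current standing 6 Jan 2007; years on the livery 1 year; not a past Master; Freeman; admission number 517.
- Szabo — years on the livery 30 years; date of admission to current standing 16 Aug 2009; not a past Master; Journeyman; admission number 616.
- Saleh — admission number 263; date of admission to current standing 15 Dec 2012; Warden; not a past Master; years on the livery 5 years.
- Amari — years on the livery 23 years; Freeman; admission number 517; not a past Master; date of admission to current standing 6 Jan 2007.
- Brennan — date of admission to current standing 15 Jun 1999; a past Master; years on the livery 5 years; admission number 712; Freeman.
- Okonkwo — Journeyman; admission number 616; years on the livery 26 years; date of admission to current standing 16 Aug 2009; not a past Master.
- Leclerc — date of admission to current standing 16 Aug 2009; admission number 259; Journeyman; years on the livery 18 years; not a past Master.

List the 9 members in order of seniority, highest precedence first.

By standing in the guild: Saleh (Warden); then Brennan, Romero, Amari and Takahashi (Freeman); then Leclerc, Szabo, Okonkwo and Vance (Journeyman).
Among Brennan, Romero, Amari and Takahashi, a past Master before not a past Master: Brennan (a past Master) before Romero, Amari and Takahashi (not a past Master).
Among Romero, Amari and Takahashi, by date of admission to current standing (later first): Romero (1 Feb 2009) before Amari and Takahashi (6 Jan 2007).
Amari and Takahashi both have admission number 517, so the next rule applies.
Among Amari and Takahashi, by years on the livery (higher first): Amari (23 years) before Takahashi (1 year).
Leclerc, Szabo, Okonkwo and Vance are each not a past Master, so the next rule applies.
Among Leclerc, Szabo, Okonkwo and Vance, by date of admission to current standing (later first): Leclerc, Szabo and Okonkwo (16 Aug 2009) before Vance (15 Nov 2008).
Among Leclerc, Szabo and Okonkwo, by admission number (lower first): Leclerc (259) before Szabo and Okonkwo (616).
Among Szabo and Okonkwo, by years on the livery (higher first): Szabo (30 years) before Okonkwo (26 years).
Full order: Saleh, Brennan, Romero, Amari, Takahashi, Leclerc, Szabo, Okonkwo, Vance.

Saleh, Brennan, Romero, Amari, Takahashi, Leclerc, Szabo, Okonkwo, Vance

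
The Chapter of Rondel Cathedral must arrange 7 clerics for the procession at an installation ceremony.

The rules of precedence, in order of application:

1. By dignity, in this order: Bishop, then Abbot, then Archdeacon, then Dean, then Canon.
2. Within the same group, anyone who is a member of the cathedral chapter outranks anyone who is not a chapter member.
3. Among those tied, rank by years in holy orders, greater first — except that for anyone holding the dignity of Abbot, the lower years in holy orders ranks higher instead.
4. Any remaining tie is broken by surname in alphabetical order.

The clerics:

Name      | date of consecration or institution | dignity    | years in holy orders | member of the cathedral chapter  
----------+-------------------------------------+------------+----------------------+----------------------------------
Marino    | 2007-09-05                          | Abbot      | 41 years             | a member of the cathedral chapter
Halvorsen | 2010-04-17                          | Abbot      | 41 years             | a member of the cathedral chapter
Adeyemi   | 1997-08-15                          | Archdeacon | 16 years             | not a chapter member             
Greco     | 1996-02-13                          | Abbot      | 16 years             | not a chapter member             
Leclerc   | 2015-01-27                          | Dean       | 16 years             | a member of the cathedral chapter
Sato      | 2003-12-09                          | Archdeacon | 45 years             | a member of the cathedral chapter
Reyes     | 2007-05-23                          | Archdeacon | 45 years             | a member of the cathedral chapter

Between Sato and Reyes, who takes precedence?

Reyes

By dignity: Halvorsen, Marino and Greco (Abbot); then Reyes, Sato and Adeyemi (Archdeacon); then Leclerc (Dean).
Among Halvorsen, Marino and Greco, a member of the cathedral chapter before not a chapter member: Halvorsen and Marino (a member of the cathedral chapter) before Greco (not a chapter member).
Halvorsen and Marino both have years in holy orders 41 years, so the next rule applies.
Among Halvorsen and Marino, alphabetically by surname: Halvorsen before Marino.
Among Reyes, Sato and Adeyemi, a member of the cathedral chapter before not a chapter member: Reyes and Sato (a member of the cathedral chapter) before Adeyemi (not a chapter member).
Reyes and Sato both have years in holy orders 45 years, so the next rule applies.
Among Reyes and Sato, alphabetically by surname: Reyes before Sato.
So Reyes takes precedence.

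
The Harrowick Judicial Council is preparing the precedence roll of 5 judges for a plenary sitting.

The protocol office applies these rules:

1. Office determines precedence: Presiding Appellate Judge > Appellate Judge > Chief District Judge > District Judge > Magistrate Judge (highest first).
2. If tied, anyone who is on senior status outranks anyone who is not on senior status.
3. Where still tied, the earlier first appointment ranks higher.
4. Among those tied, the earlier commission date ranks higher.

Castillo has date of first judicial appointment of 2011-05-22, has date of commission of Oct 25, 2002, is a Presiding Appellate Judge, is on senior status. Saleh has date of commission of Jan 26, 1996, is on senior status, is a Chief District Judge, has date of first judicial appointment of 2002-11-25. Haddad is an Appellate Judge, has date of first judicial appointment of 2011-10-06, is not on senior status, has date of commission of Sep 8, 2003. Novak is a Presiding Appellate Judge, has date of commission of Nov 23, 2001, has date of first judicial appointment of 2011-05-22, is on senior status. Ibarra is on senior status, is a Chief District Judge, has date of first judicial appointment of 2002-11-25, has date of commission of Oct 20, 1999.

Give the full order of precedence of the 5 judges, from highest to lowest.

By office: Novak and Castillo (Presiding Appellate Judge); then Haddad (Appellate Judge); then Saleh and Ibarra (Chief District Judge).
Novak and Castillo are each on senior status, so the next rule applies.
Novak and Castillo both have date of first judicial appointment 2011-05-22, so the next rule applies.
Among Novak and Castillo, by date of commission (earlier first): Novak (Nov 23, 2001) before Castillo (Oct 25, 2002).
Saleh and Ibarra are each on senior status, so the next rule applies.
Saleh and Ibarra both have date of first judicial appointment 2002-11-25, so the next rule applies.
Among Saleh and Ibarra, by date of commission (earlier first): Saleh (Jan 26, 1996) before Ibarra (Oct 20, 1999).
Full order: Novak, Castillo, Haddad, Saleh, Ibarra.

Novak, Castillo, Haddad, Saleh, Ibarra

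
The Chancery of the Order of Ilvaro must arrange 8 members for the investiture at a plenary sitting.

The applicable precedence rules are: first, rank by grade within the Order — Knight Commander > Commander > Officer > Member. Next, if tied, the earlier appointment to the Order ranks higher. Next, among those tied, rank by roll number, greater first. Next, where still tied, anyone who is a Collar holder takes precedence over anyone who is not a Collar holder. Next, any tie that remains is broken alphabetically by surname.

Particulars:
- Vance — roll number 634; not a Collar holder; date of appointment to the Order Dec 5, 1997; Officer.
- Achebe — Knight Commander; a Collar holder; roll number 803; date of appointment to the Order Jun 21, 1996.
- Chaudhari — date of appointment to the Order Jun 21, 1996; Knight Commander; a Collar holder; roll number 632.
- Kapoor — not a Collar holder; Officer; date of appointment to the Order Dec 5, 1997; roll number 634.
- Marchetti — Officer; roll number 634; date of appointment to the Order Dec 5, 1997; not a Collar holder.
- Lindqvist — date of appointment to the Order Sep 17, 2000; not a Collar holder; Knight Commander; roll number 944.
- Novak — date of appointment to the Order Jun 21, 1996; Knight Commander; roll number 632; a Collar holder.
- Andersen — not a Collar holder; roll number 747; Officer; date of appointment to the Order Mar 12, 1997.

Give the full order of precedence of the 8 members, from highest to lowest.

Achebe, Chaudhari, Novak, Lindqvist, Andersen, Kapoor, Marchetti, Vance

By grade within the Order: Achebe, Chaudhari, Novak and Lindqvist (Knight Commander); then Andersen, Kapoor, Marchetti and Vance (Officer).
Among Achebe, Chaudhari, Novak and Lindqvist, by date of appointment to the Order (earlier first): Achebe, Chaudhari and Novak (Jun 21, 1996) before Lindqvist (Sep 17, 2000).
Among Achebe, Chaudhari and Novak, by roll number (higher first): Achebe (803) before Chaudhari and Novak (632).
Chaudhari and Novak are each a Collar holder, so the next rule applies.
Among Chaudhari and Novak, alphabetically by surname: Chaudhari before Novak.
Among Andersen, Kapoor, Marchetti and Vance, by date of appointment to the Order (earlier first): Andersen (Mar 12, 1997) before Kapoor, Marchetti and Vance (Dec 5, 1997).
Kapoor, Marchetti and Vance all have roll number 634, so the next rule applies.
Kapoor, Marchetti and Vance are each not a Collar holder, so the next rule applies.
Among Kapoor, Marchetti and Vance, alphabetically by surname: Kapoor before Marchetti before Vance.
Full order: Achebe, Chaudhari, Novak, Lindqvist, Andersen, Kapoor, Marchetti, Vance.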